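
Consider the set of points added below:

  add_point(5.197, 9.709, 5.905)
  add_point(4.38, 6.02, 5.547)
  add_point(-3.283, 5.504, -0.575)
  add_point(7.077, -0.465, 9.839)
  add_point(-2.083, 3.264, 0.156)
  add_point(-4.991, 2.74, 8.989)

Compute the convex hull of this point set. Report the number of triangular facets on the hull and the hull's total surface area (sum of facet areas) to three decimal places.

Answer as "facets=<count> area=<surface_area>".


Points on the hull: [0, 1, 2, 3, 4, 5] (6 of 6).

Area of each hull facet:
  f1: (p0, p3, p5) → 62.7535
  f2: (p2, p0, p5) → 55.0874
  f3: (p4, p3, p5) → 56.8267
  f4: (p4, p2, p5) → 12.1390
  f5: (p4, p2, p0) → 14.9151
  f6: (p1, p0, p3) → 11.9220
  f7: (p1, p4, p3) → 34.6354
  f8: (p1, p4, p0) → 14.3853
Σ area = 262.665

Euler: V−E+F = 6−12+8 = 2.

facets=8 area=262.665


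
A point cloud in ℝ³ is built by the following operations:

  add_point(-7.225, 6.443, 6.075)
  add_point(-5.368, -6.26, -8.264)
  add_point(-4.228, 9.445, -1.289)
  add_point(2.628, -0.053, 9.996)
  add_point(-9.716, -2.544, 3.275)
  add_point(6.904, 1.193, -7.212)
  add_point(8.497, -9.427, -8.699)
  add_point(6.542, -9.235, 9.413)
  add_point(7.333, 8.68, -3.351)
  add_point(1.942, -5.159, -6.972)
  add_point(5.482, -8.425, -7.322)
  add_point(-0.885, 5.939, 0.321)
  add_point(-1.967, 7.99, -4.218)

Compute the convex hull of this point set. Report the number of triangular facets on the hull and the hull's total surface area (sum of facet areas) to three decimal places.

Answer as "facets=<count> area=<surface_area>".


facets=16 area=1143.279

Points on the hull: [0, 1, 2, 3, 4, 5, 6, 7, 8, 12] (10 of 13).

Area of each hull facet:
  f1: (p1, p2, p4) → 88.4144
  f2: (p7, p3, p4) → 70.5433
  f3: (p7, p1, p4) → 119.2730
  f4: (p7, p1, p6) → 128.3836
  f5: (p7, p8, p6) → 164.4929
  f6: (p7, p8, p3) → 78.6302
  f7: (p0, p2, p4) → 40.7933
  f8: (p0, p3, p4) → 59.4569
  f9: (p0, p8, p2) → 43.9962
  f10: (p0, p8, p3) → 98.5353
  f11: (p12, p8, p2) → 16.4391
  f12: (p12, p1, p2) → 27.5315
  f13: (p5, p8, p6) → 17.3927
  f14: (p5, p12, p8) → 39.0016
  f15: (p5, p1, p6) → 71.7952
  f16: (p5, p12, p1) → 78.5995
Σ area = 1143.279

Euler characteristic 10−24+16 = 2 ✓


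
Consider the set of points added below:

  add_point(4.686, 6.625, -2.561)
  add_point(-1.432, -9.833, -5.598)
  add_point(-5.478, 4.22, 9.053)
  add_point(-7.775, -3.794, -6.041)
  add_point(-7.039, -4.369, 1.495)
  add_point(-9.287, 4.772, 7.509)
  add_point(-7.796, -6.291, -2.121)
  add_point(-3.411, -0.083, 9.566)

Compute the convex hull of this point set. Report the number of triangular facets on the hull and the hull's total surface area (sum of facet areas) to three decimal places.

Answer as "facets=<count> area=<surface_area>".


8 of the 8 inputs are extreme points: [0, 1, 2, 3, 4, 5, 6, 7].

Triangle areas on the boundary:
  f1: (p7, p1, p0) → 129.0780
  f2: (p3, p0, p5) → 120.1264
  f3: (p3, p1, p0) → 72.2978
  f4: (p2, p0, p5) → 30.8917
  f5: (p2, p7, p5) → 8.2844
  f6: (p2, p7, p0) → 37.4229
  f7: (p6, p3, p5) → 33.8822
  f8: (p6, p3, p1) → 18.5934
  f9: (p4, p7, p1) → 42.2793
  f10: (p4, p6, p1) → 15.1455
  f11: (p4, p7, p5) → 37.8576
  f12: (p4, p6, p5) → 13.6857
Σ area = 559.545

Check V−E+F: 8 − 18 + 12 = 2.

facets=12 area=559.545


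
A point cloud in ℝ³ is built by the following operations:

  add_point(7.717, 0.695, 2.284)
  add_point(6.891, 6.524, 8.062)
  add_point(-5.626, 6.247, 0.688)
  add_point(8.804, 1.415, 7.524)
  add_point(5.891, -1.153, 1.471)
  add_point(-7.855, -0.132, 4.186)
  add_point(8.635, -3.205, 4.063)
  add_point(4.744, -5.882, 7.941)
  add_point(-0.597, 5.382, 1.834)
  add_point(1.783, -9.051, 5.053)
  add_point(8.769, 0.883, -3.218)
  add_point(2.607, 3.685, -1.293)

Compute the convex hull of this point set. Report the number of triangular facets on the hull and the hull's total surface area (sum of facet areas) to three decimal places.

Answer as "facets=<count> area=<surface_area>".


facets=14 area=559.357

9 of the 12 inputs are extreme points: [1, 2, 3, 5, 6, 7, 9, 10, 11].

Facet areas (half cross-product norm):
  f1: (p10, p9, p5) → 95.6331
  f2: (p2, p10, p5) → 60.0273
  f3: (p7, p9, p5) → 34.2583
  f4: (p1, p7, p5) → 87.6363
  f5: (p1, p7, p3) → 17.6267
  f6: (p1, p2, p5) → 55.2460
  f7: (p1, p10, p3) → 29.1765
  f8: (p6, p10, p9) → 34.2808
  f9: (p6, p7, p9) → 15.3004
  f10: (p6, p10, p3) → 23.9084
  f11: (p6, p7, p3) → 17.6448
  f12: (p11, p2, p10) → 4.0826
  f13: (p11, p1, p10) → 37.5578
  f14: (p11, p1, p2) → 46.9778
Σ area = 559.357

Euler: V−E+F = 9−21+14 = 2.


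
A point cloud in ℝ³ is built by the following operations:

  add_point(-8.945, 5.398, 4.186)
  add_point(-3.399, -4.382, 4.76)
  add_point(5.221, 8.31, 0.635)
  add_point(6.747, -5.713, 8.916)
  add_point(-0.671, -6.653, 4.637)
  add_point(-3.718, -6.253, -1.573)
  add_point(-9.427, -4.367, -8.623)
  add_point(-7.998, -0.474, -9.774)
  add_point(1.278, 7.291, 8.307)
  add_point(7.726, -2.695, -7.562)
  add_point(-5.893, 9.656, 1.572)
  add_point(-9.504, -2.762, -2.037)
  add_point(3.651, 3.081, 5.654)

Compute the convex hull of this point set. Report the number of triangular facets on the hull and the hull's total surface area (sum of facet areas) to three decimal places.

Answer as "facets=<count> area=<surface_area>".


facets=20 area=981.473

Hull vertices (12/13): indices [0, 1, 2, 3, 4, 5, 6, 7, 8, 9, 10, 11].

Per-facet area ½‖(b−a)×(c−a)‖:
  f1: (p0, p7, p10) → 43.8353
  f2: (p2, p3, p9) → 104.7740
  f3: (p2, p7, p9) → 109.4660
  f4: (p2, p7, p10) → 86.2513
  f5: (p1, p0, p11) → 44.8273
  f6: (p1, p0, p3) → 50.8010
  f7: (p4, p3, p9) → 65.6703
  f8: (p4, p5, p9) → 46.3765
  f9: (p4, p1, p3) → 12.5236
  f10: (p4, p5, p11) → 20.7526
  f11: (p4, p1, p11) → 13.2843
  f12: (p6, p7, p9) → 34.0380
  f13: (p6, p5, p9) → 61.5241
  f14: (p6, p5, p11) → 22.9106
  f15: (p6, p0, p11) → 21.9888
  f16: (p6, p0, p7) → 32.5398
  f17: (p8, p0, p10) → 29.4779
  f18: (p8, p0, p3) → 77.1291
  f19: (p8, p2, p10) → 42.0057
  f20: (p8, p2, p3) → 61.2972
Σ area = 981.473

Euler: V−E+F = 12−30+20 = 2.


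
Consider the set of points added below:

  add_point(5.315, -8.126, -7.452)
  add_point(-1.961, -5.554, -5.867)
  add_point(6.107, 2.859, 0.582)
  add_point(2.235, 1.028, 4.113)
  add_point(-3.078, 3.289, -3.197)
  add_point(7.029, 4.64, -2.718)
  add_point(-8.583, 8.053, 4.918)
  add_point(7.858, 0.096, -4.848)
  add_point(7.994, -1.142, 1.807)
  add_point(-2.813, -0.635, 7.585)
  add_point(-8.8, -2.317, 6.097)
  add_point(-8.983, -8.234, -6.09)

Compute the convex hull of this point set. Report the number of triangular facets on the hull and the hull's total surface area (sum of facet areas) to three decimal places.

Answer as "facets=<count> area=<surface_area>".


Extreme-point indices: [0, 2, 3, 4, 5, 6, 7, 8, 9, 10, 11] — 11 of 12 on the boundary.

Triangle areas on the boundary:
  f1: (p10, p6, p11) → 66.6937
  f2: (p10, p9, p6) → 32.2766
  f3: (p3, p9, p8) → 12.4559
  f4: (p3, p9, p6) → 34.0632
  f5: (p0, p9, p8) → 71.6325
  f6: (p0, p10, p11) → 97.0719
  f7: (p0, p10, p9) → 59.2735
  f8: (p4, p6, p11) → 68.5872
  f9: (p4, p5, p6) → 50.8227
  f10: (p4, p0, p11) → 86.0697
  f11: (p2, p5, p6) → 29.8101
  f12: (p2, p3, p6) → 32.1368
  f13: (p2, p5, p8) → 7.5049
  f14: (p2, p3, p8) → 12.5532
  f15: (p7, p5, p8) → 16.6943
  f16: (p7, p0, p8) → 30.2073
  f17: (p7, p4, p5) → 25.9545
  f18: (p7, p4, p0) → 51.7358
Σ area = 785.544

Euler characteristic 11−27+18 = 2 ✓

facets=18 area=785.544


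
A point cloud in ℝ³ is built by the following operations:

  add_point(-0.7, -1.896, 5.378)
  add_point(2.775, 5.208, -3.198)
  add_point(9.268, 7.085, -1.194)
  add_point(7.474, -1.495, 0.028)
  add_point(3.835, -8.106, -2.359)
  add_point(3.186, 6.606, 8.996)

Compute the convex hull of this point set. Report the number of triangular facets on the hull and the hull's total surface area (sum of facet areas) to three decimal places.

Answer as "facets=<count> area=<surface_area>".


facets=8 area=356.540

6 of the 6 inputs are extreme points: [0, 1, 2, 3, 4, 5].

Per-facet area ½‖(b−a)×(c−a)‖:
  f1: (p1, p4, p0) → 60.7246
  f2: (p1, p4, p2) → 46.4506
  f3: (p5, p1, p0) → 54.3955
  f4: (p5, p1, p2) → 40.6555
  f5: (p3, p4, p2) → 17.7955
  f6: (p3, p5, p2) → 50.7294
  f7: (p3, p4, p0) → 37.4285
  f8: (p3, p5, p0) → 48.3606
Σ area = 356.540

Euler characteristic 6−12+8 = 2 ✓


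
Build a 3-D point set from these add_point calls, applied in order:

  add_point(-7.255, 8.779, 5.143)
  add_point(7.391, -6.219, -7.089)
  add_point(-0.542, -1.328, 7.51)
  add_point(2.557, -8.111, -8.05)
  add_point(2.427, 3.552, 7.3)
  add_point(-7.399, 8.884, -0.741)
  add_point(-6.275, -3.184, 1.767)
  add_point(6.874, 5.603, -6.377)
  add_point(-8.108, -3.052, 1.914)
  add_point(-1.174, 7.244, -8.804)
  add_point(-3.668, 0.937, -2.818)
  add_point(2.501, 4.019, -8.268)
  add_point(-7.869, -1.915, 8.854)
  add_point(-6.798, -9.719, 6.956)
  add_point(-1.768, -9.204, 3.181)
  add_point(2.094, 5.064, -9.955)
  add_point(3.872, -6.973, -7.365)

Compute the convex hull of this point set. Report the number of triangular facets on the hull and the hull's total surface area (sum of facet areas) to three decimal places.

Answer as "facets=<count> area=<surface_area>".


facets=22 area=990.710

Extreme-point indices: [0, 1, 2, 3, 4, 5, 7, 8, 9, 12, 13, 14, 15] — 13 of 17 on the boundary.

Per-facet area ½‖(b−a)×(c−a)‖:
  f1: (p12, p5, p8) → 43.0292
  f2: (p9, p5, p8) → 63.1089
  f3: (p13, p12, p8) → 26.3433
  f4: (p0, p12, p5) → 31.3459
  f5: (p0, p4, p12) → 56.5611
  f6: (p3, p9, p8) → 109.1174
  f7: (p3, p13, p8) → 65.3364
  f8: (p15, p3, p1) → 33.5778
  f9: (p15, p3, p9) → 23.3813
  f10: (p14, p4, p1) → 97.3978
  f11: (p14, p3, p1) → 31.3118
  f12: (p14, p3, p13) → 20.1660
  f13: (p2, p4, p12) → 17.3516
  f14: (p2, p13, p12) → 30.1326
  f15: (p2, p14, p4) → 15.7605
  f16: (p2, p14, p13) → 28.4538
  f17: (p7, p0, p4) → 81.4298
  f18: (p7, p15, p9) → 11.1311
  f19: (p7, p9, p5) → 40.9420
  f20: (p7, p0, p5) → 43.5516
  f21: (p7, p4, p1) → 85.8918
  f22: (p7, p15, p1) → 35.3884
Σ area = 990.710

Euler characteristic 13−33+22 = 2 ✓


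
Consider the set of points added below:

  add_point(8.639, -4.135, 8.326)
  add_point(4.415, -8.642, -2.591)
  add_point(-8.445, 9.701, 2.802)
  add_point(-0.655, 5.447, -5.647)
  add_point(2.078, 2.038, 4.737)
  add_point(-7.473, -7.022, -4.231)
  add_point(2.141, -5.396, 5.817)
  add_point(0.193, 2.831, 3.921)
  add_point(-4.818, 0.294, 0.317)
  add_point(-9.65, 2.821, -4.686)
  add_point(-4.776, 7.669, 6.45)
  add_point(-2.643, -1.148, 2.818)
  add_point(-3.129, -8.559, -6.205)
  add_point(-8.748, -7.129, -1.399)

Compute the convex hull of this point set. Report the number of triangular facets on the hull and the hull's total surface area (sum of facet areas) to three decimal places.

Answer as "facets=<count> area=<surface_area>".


facets=18 area=812.928

Hull vertices (11/14): indices [0, 1, 2, 3, 4, 5, 6, 9, 10, 12, 13].

Facet areas (half cross-product norm):
  f1: (p3, p1, p0) → 95.7455
  f2: (p3, p12, p9) → 60.3214
  f3: (p3, p1, p12) → 58.7302
  f4: (p13, p1, p12) → 28.8832
  f5: (p5, p12, p9) → 22.3487
  f6: (p5, p13, p9) → 15.6782
  f7: (p5, p13, p12) → 5.5331
  f8: (p4, p3, p0) → 39.1201
  f9: (p10, p4, p0) → 23.7739
  f10: (p10, p4, p3) → 49.8834
  f11: (p6, p10, p0) → 50.6166
  f12: (p6, p10, p13) → 94.4763
  f13: (p6, p1, p0) → 32.4851
  f14: (p6, p13, p1) → 57.6151
  f15: (p2, p13, p9) → 49.4247
  f16: (p2, p10, p13) → 47.3937
  f17: (p2, p3, p9) → 46.9908
  f18: (p2, p10, p3) → 33.9076
Σ area = 812.928

Euler characteristic 11−27+18 = 2 ✓


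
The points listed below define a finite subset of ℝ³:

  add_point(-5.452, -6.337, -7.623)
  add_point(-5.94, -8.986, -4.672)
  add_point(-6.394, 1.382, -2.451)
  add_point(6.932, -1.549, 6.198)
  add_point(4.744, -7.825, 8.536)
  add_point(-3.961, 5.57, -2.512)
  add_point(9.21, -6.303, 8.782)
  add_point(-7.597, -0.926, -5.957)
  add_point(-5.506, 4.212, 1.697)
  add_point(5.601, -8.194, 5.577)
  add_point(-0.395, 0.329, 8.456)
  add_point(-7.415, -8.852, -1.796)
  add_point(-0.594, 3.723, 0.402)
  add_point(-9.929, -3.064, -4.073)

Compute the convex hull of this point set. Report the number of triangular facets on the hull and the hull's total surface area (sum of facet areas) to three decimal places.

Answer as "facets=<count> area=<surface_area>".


facets=22 area=629.158

Extreme-point indices: [0, 1, 3, 4, 5, 6, 7, 8, 9, 10, 11, 12, 13] — 13 of 14 on the boundary.

Per-facet area ½‖(b−a)×(c−a)‖:
  f1: (p11, p10, p13) → 51.4641
  f2: (p7, p5, p13) → 12.8475
  f3: (p7, p0, p13) → 11.0142
  f4: (p7, p0, p5) → 18.5167
  f5: (p8, p5, p13) → 23.7937
  f6: (p8, p10, p13) → 44.9433
  f7: (p3, p10, p6) → 20.9537
  f8: (p3, p0, p6) → 52.3585
  f9: (p3, p0, p5) → 101.4123
  f10: (p9, p0, p6) → 21.6028
  f11: (p12, p3, p5) → 3.2539
  f12: (p12, p3, p10) → 34.1135
  f13: (p12, p8, p5) → 10.2277
  f14: (p12, p8, p10) → 21.9642
  f15: (p1, p9, p0) → 28.7500
  f16: (p1, p9, p11) → 24.1969
  f17: (p1, p0, p13) → 13.0023
  f18: (p1, p11, p13) → 10.8019
  f19: (p4, p11, p10) → 71.9935
  f20: (p4, p9, p11) → 22.5799
  f21: (p4, p10, p6) → 22.1489
  f22: (p4, p9, p6) → 7.2187
Σ area = 629.158

Euler characteristic 13−33+22 = 2 ✓


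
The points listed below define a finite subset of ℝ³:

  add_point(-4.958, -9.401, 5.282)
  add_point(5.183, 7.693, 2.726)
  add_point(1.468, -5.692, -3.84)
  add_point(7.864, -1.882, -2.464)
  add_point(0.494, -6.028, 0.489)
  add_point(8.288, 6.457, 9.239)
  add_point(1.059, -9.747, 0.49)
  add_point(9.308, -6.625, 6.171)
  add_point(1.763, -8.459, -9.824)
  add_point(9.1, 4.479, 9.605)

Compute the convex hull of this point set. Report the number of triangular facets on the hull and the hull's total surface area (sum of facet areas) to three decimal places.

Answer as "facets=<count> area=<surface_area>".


8 of the 10 inputs are extreme points: [0, 1, 3, 5, 6, 7, 8, 9].

Triangle areas on the boundary:
  f1: (p8, p1, p0) → 154.1392
  f2: (p5, p1, p0) → 73.2806
  f3: (p6, p7, p0) → 38.9569
  f4: (p6, p8, p0) → 30.0117
  f5: (p6, p8, p7) → 48.9076
  f6: (p3, p8, p7) → 53.9787
  f7: (p3, p8, p1) → 49.3599
  f8: (p3, p5, p1) → 40.4829
  f9: (p9, p3, p7) → 56.6884
  f10: (p9, p3, p5) → 14.4201
  f11: (p9, p7, p0) → 83.2093
  f12: (p9, p5, p0) → 20.7094
Σ area = 664.145

Check V−E+F: 8 − 18 + 12 = 2.

facets=12 area=664.145


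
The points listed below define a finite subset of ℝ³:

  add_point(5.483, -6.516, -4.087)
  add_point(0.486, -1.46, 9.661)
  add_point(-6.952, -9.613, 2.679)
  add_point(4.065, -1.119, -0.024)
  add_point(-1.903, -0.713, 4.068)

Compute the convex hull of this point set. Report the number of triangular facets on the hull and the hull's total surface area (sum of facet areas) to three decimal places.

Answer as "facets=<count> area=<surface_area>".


Hull vertices (5/5): indices [0, 1, 2, 3, 4].

Triangle areas on the boundary:
  f1: (p4, p0, p2) → 62.9280
  f2: (p1, p0, p2) → 87.8118
  f3: (p1, p4, p2) → 30.9432
  f4: (p3, p4, p0) → 20.9673
  f5: (p3, p1, p0) → 28.5988
  f6: (p3, p1, p4) → 21.8110
Σ area = 253.060

Check V−E+F: 5 − 9 + 6 = 2.

facets=6 area=253.060


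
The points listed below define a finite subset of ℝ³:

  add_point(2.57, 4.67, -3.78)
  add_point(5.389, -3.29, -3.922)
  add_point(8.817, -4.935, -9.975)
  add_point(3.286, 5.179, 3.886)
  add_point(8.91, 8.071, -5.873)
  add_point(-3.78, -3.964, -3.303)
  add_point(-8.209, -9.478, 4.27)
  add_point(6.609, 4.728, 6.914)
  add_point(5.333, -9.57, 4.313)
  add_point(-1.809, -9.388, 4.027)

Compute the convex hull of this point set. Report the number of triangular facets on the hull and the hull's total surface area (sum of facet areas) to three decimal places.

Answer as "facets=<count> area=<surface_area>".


Hull vertices (8/10): indices [0, 2, 3, 4, 5, 6, 7, 8].

Facet areas (half cross-product norm):
  f1: (p2, p8, p6) → 101.8294
  f2: (p7, p8, p6) → 98.4544
  f3: (p7, p2, p4) → 91.3749
  f4: (p7, p2, p8) → 111.2177
  f5: (p5, p2, p6) → 54.1410
  f6: (p3, p7, p4) → 25.5571
  f7: (p3, p7, p6) → 39.2442
  f8: (p0, p3, p4) → 28.4920
  f9: (p0, p2, p4) → 47.7728
  f10: (p0, p5, p2) → 66.9001
  f11: (p0, p5, p6) → 38.9307
  f12: (p0, p3, p6) → 71.5964
Σ area = 775.511

Euler: V−E+F = 8−18+12 = 2.

facets=12 area=775.511


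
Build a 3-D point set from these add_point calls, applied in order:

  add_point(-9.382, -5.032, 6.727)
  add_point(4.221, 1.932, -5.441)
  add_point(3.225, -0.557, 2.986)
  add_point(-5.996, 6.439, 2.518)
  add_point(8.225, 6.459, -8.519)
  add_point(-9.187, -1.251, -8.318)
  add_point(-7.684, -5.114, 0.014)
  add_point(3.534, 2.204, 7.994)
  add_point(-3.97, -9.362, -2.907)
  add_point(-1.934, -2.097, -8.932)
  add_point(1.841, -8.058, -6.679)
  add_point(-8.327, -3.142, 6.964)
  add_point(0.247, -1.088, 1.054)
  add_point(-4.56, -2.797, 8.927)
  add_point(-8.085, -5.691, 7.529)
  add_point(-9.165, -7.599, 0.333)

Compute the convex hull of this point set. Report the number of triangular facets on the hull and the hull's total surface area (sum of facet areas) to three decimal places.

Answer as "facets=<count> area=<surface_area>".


Hull vertices (12/16): indices [0, 3, 4, 5, 7, 8, 9, 10, 11, 13, 14, 15].

Per-facet area ½‖(b−a)×(c−a)‖:
  f1: (p3, p7, p4) → 99.1647
  f2: (p14, p15, p0) → 5.5042
  f3: (p14, p15, p8) → 21.5250
  f4: (p10, p7, p4) → 127.2954
  f5: (p10, p9, p4) → 48.8617
  f6: (p5, p9, p4) → 35.7103
  f7: (p5, p3, p4) → 117.2895
  f8: (p5, p15, p8) → 33.1443
  f9: (p5, p3, p0) → 82.4141
  f10: (p5, p15, p0) → 31.4213
  f11: (p5, p10, p8) → 38.9763
  f12: (p5, p10, p9) → 22.2624
  f13: (p11, p3, p0) → 6.5942
  f14: (p13, p10, p7) → 82.0488
  f15: (p13, p14, p8) → 27.6387
  f16: (p13, p10, p8) → 43.4687
  f17: (p13, p3, p7) → 50.2362
  f18: (p13, p11, p3) → 22.9874
  f19: (p13, p14, p0) → 3.4808
  f20: (p13, p11, p0) → 3.8792
Σ area = 903.903

Euler: V−E+F = 12−30+20 = 2.

facets=20 area=903.903


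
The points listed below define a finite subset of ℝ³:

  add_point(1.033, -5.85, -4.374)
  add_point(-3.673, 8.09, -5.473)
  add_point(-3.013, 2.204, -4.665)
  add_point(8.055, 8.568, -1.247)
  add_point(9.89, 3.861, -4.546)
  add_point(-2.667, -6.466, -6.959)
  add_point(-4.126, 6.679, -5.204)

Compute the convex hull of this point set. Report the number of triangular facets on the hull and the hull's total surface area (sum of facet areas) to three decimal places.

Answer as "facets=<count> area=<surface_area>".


facets=10 area=327.028

Hull vertices (7/7): indices [0, 1, 2, 3, 4, 5, 6].

Triangle areas on the boundary:
  f1: (p0, p5, p4) → 23.0106
  f2: (p0, p3, p4) → 36.9313
  f3: (p1, p5, p6) → 5.0131
  f4: (p1, p5, p4) → 97.6601
  f5: (p1, p3, p6) → 9.0764
  f6: (p1, p3, p4) → 37.5422
  f7: (p2, p3, p6) → 29.8341
  f8: (p2, p0, p3) → 59.5306
  f9: (p2, p5, p6) → 8.6068
  f10: (p2, p0, p5) → 19.8227
Σ area = 327.028

Euler: V−E+F = 7−15+10 = 2.


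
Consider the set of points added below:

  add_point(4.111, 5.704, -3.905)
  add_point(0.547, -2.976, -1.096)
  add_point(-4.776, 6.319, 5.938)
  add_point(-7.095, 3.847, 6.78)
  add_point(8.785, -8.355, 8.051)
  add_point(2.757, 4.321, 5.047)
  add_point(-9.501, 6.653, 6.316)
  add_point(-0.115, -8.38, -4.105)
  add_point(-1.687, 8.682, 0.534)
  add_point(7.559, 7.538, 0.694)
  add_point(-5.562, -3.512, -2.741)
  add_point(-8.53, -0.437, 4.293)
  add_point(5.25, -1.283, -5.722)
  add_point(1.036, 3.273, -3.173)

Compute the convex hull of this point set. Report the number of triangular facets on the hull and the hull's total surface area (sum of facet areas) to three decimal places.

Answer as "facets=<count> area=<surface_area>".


12 of the 14 inputs are extreme points: [0, 2, 3, 4, 5, 6, 7, 8, 9, 10, 11, 12].

Triangle areas on the boundary:
  f1: (p12, p7, p4) → 66.6330
  f2: (p9, p12, p4) → 86.8687
  f3: (p11, p7, p4) → 106.8305
  f4: (p5, p9, p4) → 50.4164
  f5: (p2, p8, p6) → 13.6909
  f6: (p2, p9, p8) → 28.3906
  f7: (p2, p5, p9) → 22.8638
  f8: (p2, p5, p4) → 44.8501
  f9: (p3, p11, p6) → 8.8619
  f10: (p3, p11, p4) → 50.0427
  f11: (p3, p2, p6) → 6.4463
  f12: (p3, p2, p4) → 34.9299
  f13: (p10, p11, p7) → 22.8160
  f14: (p10, p12, p7) → 33.5633
  f15: (p10, p11, p6) → 23.6226
  f16: (p10, p8, p6) → 63.0444
  f17: (p0, p9, p12) → 20.2929
  f18: (p0, p10, p12) → 41.7727
  f19: (p0, p9, p8) → 23.6076
  f20: (p0, p10, p8) → 50.1060
Σ area = 799.650

Check V−E+F: 12 − 30 + 20 = 2.

facets=20 area=799.650


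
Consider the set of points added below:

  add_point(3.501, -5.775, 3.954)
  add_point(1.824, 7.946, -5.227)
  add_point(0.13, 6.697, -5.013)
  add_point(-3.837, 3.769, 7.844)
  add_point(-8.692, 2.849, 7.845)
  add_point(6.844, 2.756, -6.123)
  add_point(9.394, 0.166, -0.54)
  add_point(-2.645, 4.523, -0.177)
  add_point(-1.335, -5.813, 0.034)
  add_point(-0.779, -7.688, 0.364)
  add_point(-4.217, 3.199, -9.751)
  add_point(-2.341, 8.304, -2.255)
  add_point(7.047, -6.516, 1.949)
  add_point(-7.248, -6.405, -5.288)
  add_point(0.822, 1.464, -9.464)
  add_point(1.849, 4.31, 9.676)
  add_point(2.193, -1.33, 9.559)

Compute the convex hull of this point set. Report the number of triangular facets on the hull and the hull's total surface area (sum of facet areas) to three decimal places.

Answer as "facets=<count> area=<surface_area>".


Hull vertices (13/17): indices [0, 1, 4, 5, 6, 9, 10, 11, 12, 13, 14, 15, 16].

Triangle areas on the boundary:
  f1: (p16, p9, p4) → 67.3044
  f2: (p13, p9, p4) → 64.8433
  f3: (p13, p10, p4) → 87.8960
  f4: (p12, p16, p6) → 39.0134
  f5: (p12, p13, p9) → 19.6220
  f6: (p5, p1, p6) → 21.7848
  f7: (p5, p12, p6) → 21.5930
  f8: (p11, p10, p4) → 58.0282
  f9: (p11, p1, p10) → 22.3105
  f10: (p15, p16, p6) → 35.2232
  f11: (p15, p1, p6) → 76.2066
  f12: (p15, p11, p1) → 32.9835
  f13: (p15, p16, p4) → 30.4182
  f14: (p15, p11, p4) → 64.9684
  f15: (p0, p16, p9) → 18.1221
  f16: (p0, p12, p9) → 11.7757
  f17: (p0, p12, p16) → 11.6096
  f18: (p14, p12, p13) → 86.5931
  f19: (p14, p5, p12) → 42.3053
  f20: (p14, p13, p10) → 29.3649
  f21: (p14, p1, p10) → 20.6878
  f22: (p14, p5, p1) → 23.3322
Σ area = 885.986

Euler characteristic 13−33+22 = 2 ✓

facets=22 area=885.986


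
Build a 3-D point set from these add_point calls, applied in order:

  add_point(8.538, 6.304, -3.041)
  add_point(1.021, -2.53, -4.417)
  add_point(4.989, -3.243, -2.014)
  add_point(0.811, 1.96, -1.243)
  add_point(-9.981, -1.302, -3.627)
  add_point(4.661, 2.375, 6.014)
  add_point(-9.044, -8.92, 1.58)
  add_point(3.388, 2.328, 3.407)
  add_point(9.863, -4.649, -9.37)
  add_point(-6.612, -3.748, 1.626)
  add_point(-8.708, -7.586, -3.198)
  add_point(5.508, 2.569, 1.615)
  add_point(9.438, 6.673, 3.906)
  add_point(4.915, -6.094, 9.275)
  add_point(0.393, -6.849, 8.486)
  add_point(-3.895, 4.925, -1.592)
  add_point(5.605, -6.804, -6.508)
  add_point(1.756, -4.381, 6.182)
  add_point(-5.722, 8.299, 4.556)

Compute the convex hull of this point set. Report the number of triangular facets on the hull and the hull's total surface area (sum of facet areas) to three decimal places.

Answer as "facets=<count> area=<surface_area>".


Hull vertices (12/19): indices [0, 4, 5, 6, 8, 10, 12, 13, 14, 15, 16, 18].

Facet areas (half cross-product norm):
  f1: (p12, p13, p8) → 122.0394
  f2: (p0, p12, p8) → 37.9766
  f3: (p0, p12, p18) → 53.3554
  f4: (p6, p18, p4) → 60.3035
  f5: (p5, p13, p18) → 46.4759
  f6: (p5, p12, p18) → 39.3358
  f7: (p5, p12, p13) → 22.3640
  f8: (p15, p18, p4) → 30.4032
  f9: (p15, p0, p18) → 43.5924
  f10: (p15, p8, p4) → 82.5101
  f11: (p15, p0, p8) → 79.9126
  f12: (p10, p8, p4) → 63.5690
  f13: (p10, p6, p4) → 15.1719
  f14: (p16, p13, p8) → 37.3309
  f15: (p16, p6, p13) → 114.6505
  f16: (p16, p10, p8) → 19.3843
  f17: (p16, p10, p6) → 34.9322
  f18: (p14, p13, p18) → 37.8687
  f19: (p14, p6, p18) → 96.1191
  f20: (p14, p6, p13) → 12.0776
Σ area = 1049.373

Check V−E+F: 12 − 30 + 20 = 2.

facets=20 area=1049.373


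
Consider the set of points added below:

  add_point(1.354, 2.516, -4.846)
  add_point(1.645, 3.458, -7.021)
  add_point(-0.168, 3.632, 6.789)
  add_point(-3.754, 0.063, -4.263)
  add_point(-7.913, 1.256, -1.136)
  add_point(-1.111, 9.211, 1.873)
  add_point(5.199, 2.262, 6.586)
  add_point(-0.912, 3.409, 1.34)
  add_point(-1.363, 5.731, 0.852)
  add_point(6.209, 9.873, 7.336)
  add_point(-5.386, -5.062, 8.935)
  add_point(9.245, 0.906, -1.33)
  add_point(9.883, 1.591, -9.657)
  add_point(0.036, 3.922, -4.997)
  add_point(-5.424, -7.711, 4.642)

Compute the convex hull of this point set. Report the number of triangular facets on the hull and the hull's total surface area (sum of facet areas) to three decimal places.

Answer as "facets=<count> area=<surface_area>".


Hull vertices (11/15): indices [1, 2, 3, 4, 5, 6, 9, 10, 11, 12, 14].

Facet areas (half cross-product norm):
  f1: (p10, p14, p4) → 27.6233
  f2: (p3, p14, p4) → 29.2001
  f3: (p3, p14, p12) → 77.6969
  f4: (p5, p9, p12) → 80.6232
  f5: (p5, p10, p4) → 66.1690
  f6: (p11, p9, p12) → 41.6775
  f7: (p11, p14, p12) → 68.1964
  f8: (p2, p10, p9) → 16.7798
  f9: (p2, p5, p9) → 30.8534
  f10: (p2, p5, p10) → 27.8593
  f11: (p6, p10, p9) → 38.7482
  f12: (p6, p11, p9) → 34.1487
  f13: (p6, p10, p14) → 32.6433
  f14: (p6, p11, p14) → 65.7220
  f15: (p1, p5, p12) → 39.1901
  f16: (p1, p3, p12) → 20.7272
  f17: (p1, p5, p4) → 53.1879
  f18: (p1, p3, p4) → 12.7026
Σ area = 763.749

Euler: V−E+F = 11−27+18 = 2.

facets=18 area=763.749


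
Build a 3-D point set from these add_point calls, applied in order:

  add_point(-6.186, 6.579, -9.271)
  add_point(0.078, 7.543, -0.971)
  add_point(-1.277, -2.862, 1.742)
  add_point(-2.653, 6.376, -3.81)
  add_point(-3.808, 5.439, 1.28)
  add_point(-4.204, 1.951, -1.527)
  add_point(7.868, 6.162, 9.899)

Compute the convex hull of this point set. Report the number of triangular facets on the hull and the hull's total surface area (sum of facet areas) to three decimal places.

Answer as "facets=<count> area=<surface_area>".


Hull vertices (6/7): indices [0, 1, 2, 4, 5, 6].

Facet areas (half cross-product norm):
  f1: (p2, p6, p0) → 113.8650
  f2: (p1, p6, p0) → 13.7326
  f3: (p4, p1, p0) → 25.6083
  f4: (p4, p2, p6) → 61.6207
  f5: (p4, p1, p6) → 33.3057
  f6: (p5, p2, p0) → 13.8600
  f7: (p5, p4, p0) → 20.5114
  f8: (p5, p4, p2) → 14.2769
Σ area = 296.781

Euler: V−E+F = 6−12+8 = 2.

facets=8 area=296.781


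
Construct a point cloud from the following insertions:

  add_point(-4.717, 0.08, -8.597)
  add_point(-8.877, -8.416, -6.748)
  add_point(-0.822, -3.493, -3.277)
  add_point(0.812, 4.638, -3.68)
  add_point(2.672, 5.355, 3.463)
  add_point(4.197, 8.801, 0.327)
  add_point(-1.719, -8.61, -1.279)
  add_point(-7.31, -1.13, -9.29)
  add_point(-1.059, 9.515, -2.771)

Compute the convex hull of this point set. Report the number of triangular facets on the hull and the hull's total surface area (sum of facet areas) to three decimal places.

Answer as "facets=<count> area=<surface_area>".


Hull vertices (9/9): indices [0, 1, 2, 3, 4, 5, 6, 7, 8].

Facet areas (half cross-product norm):
  f1: (p4, p6, p1) → 63.7110
  f2: (p4, p6, p5) → 31.9973
  f3: (p8, p4, p1) → 82.9183
  f4: (p8, p4, p5) → 14.9131
  f5: (p0, p6, p1) → 42.4793
  f6: (p2, p6, p5) → 23.6645
  f7: (p2, p0, p6) → 16.5546
  f8: (p7, p8, p1) → 42.0517
  f9: (p7, p0, p1) → 10.1715
  f10: (p7, p0, p8) → 11.8307
  f11: (p3, p2, p5) → 20.4059
  f12: (p3, p2, p0) → 28.5520
  f13: (p3, p8, p5) → 15.4151
  f14: (p3, p0, p8) → 21.5385
Σ area = 426.204

Check V−E+F: 9 − 21 + 14 = 2.

facets=14 area=426.204


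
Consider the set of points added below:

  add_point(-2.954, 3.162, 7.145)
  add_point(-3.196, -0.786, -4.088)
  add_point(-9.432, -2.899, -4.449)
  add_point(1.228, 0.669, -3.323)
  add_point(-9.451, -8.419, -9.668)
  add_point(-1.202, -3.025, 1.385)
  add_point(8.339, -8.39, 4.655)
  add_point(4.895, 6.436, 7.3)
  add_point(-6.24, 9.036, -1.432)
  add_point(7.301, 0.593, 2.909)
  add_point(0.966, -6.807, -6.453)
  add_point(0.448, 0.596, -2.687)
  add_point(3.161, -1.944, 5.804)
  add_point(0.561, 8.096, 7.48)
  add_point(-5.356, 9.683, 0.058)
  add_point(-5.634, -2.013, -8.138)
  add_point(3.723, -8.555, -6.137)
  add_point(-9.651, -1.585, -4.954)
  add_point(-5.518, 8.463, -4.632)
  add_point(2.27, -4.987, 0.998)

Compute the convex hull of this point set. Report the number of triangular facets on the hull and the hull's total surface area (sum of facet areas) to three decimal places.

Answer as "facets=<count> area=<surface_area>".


Points on the hull: [0, 2, 3, 4, 6, 7, 8, 9, 13, 14, 15, 16, 17, 18] (14 of 20).

Per-facet area ½‖(b−a)×(c−a)‖:
  f1: (p4, p16, p6) → 62.9613
  f2: (p4, p0, p6) → 167.4644
  f3: (p4, p18, p17) → 28.8850
  f4: (p9, p16, p6) → 52.9096
  f5: (p14, p0, p13) → 28.1536
  f6: (p2, p0, p17) → 10.3931
  f7: (p2, p4, p17) → 4.8949
  f8: (p2, p4, p0) → 29.3523
  f9: (p15, p18, p16) → 56.4495
  f10: (p15, p4, p16) → 44.0900
  f11: (p15, p4, p18) → 20.9512
  f12: (p7, p9, p18) → 60.9371
  f13: (p7, p14, p13) → 17.8322
  f14: (p7, p14, p18) → 27.1518
  f15: (p7, p9, p6) → 26.3780
  f16: (p7, p0, p6) → 64.7826
  f17: (p7, p0, p13) → 13.6503
  f18: (p3, p18, p16) → 29.5022
  f19: (p3, p9, p16) → 43.3331
  f20: (p3, p9, p18) → 37.7623
  f21: (p8, p0, p17) → 62.9018
  f22: (p8, p14, p0) → 8.1442
  f23: (p8, p18, p17) → 17.9982
  f24: (p8, p14, p18) → 2.1020
Σ area = 918.981

Check V−E+F: 14 − 36 + 24 = 2.

facets=24 area=918.981


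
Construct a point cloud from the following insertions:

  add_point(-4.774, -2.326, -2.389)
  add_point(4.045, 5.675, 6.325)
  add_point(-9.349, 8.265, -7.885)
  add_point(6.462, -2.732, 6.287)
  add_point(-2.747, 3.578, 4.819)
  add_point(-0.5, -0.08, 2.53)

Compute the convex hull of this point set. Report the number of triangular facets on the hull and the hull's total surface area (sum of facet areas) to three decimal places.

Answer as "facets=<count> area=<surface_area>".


facets=6 area=349.876

5 of the 6 inputs are extreme points: [0, 1, 2, 3, 4].

Per-facet area ½‖(b−a)×(c−a)‖:
  f1: (p1, p3, p2) → 81.8822
  f2: (p0, p3, p2) → 74.5778
  f3: (p4, p1, p2) → 47.5668
  f4: (p4, p0, p2) → 60.5432
  f5: (p4, p1, p3) → 31.7744
  f6: (p4, p0, p3) → 53.5318
Σ area = 349.876

Check V−E+F: 5 − 9 + 6 = 2.


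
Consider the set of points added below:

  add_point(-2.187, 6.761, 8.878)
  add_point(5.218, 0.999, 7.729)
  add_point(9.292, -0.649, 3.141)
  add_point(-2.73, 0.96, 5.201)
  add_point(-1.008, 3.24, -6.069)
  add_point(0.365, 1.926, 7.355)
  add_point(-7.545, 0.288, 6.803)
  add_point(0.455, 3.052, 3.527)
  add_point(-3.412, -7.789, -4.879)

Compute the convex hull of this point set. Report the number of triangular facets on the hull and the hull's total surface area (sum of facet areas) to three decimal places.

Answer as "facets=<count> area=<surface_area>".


Hull vertices (6/9): indices [0, 1, 2, 4, 6, 8].

Triangle areas on the boundary:
  f1: (p4, p8, p6) → 77.3477
  f2: (p4, p8, p2) → 80.1538
  f3: (p0, p4, p6) → 62.2781
  f4: (p0, p4, p2) → 95.3514
  f5: (p1, p8, p6) → 93.0429
  f6: (p1, p8, p2) → 52.8156
  f7: (p1, p0, p6) → 40.9081
  f8: (p1, p0, p2) → 19.9214
Σ area = 521.819

Check V−E+F: 6 − 12 + 8 = 2.

facets=8 area=521.819


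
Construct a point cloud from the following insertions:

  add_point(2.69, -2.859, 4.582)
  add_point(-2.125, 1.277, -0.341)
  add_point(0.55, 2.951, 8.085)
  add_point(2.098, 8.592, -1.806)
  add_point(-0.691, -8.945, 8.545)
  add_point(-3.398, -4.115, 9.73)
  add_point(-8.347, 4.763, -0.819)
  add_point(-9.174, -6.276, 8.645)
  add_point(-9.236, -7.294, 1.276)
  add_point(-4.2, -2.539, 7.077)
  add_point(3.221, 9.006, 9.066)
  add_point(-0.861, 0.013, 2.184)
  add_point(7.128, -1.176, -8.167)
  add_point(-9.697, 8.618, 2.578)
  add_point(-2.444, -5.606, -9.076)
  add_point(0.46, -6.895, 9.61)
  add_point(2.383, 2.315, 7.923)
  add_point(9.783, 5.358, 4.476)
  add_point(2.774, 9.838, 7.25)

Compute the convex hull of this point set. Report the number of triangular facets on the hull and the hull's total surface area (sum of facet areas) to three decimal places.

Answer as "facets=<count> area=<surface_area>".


facets=22 area=1125.820

13 of the 19 inputs are extreme points: [3, 4, 5, 6, 7, 8, 10, 12, 13, 14, 15, 17, 18].

Triangle areas on the boundary:
  f1: (p8, p14, p4) → 70.1380
  f2: (p7, p10, p13) → 114.5824
  f3: (p7, p8, p13) → 57.9957
  f4: (p7, p8, p4) → 33.0481
  f5: (p15, p4, p17) → 14.4194
  f6: (p15, p10, p17) → 68.5457
  f7: (p15, p7, p4) → 11.2846
  f8: (p6, p3, p13) → 29.6358
  f9: (p6, p3, p14) → 79.6164
  f10: (p6, p8, p13) → 26.4226
  f11: (p6, p8, p14) → 72.7945
  f12: (p12, p3, p17) → 64.5138
  f13: (p12, p3, p14) → 67.1993
  f14: (p12, p4, p17) → 126.9494
  f15: (p12, p14, p4) → 94.9589
  f16: (p18, p10, p17) → 8.9281
  f17: (p18, p3, p17) → 38.0338
  f18: (p18, p10, p13) → 12.0331
  f19: (p18, p3, p13) → 55.4420
  f20: (p5, p7, p10) → 32.1992
  f21: (p5, p15, p10) → 34.5645
  f22: (p5, p15, p7) → 12.5149
Σ area = 1125.820

Euler: V−E+F = 13−33+22 = 2.


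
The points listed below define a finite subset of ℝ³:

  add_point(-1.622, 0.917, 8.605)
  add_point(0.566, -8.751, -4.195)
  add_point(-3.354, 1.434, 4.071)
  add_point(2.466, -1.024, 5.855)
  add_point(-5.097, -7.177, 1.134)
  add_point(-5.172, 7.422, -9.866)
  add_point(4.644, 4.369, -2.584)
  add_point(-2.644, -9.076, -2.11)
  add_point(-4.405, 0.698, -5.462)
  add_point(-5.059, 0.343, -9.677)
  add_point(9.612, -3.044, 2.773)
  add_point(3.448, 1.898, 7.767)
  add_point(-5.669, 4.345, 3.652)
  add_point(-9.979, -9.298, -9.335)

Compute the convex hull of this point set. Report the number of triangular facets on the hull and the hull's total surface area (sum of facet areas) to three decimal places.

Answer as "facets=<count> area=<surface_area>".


facets=18 area=850.089

Points on the hull: [0, 1, 4, 5, 6, 7, 9, 10, 11, 12, 13] (11 of 14).

Area of each hull facet:
  f1: (p12, p5, p13) → 116.8117
  f2: (p11, p0, p10) → 19.0742
  f3: (p11, p12, p0) → 17.8339
  f4: (p6, p1, p10) → 63.3559
  f5: (p6, p11, p10) → 44.2238
  f6: (p6, p12, p5) → 70.6098
  f7: (p6, p11, p12) → 51.8088
  f8: (p4, p0, p10) → 74.3763
  f9: (p4, p12, p13) → 65.0509
  f10: (p4, p12, p0) → 40.2536
  f11: (p9, p6, p5) → 42.9532
  f12: (p9, p6, p1) → 70.6530
  f13: (p9, p5, p13) → 17.9681
  f14: (p9, p1, p13) → 57.2382
  f15: (p7, p1, p10) → 23.1133
  f16: (p7, p4, p10) → 32.5270
  f17: (p7, p1, p13) → 19.3122
  f18: (p7, p4, p13) → 22.9249
Σ area = 850.089

Euler characteristic 11−27+18 = 2 ✓


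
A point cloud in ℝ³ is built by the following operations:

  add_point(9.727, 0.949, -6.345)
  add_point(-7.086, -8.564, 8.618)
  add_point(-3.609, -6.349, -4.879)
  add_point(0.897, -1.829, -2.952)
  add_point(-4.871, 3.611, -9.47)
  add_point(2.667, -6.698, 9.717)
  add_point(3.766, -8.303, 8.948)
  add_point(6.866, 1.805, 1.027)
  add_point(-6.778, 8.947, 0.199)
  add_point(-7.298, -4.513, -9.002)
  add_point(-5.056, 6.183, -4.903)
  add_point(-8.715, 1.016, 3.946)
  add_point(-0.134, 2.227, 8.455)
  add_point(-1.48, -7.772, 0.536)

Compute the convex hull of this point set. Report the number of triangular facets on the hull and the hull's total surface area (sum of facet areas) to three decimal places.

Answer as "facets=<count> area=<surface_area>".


Points on the hull: [0, 1, 2, 4, 5, 6, 7, 8, 9, 10, 11, 12, 13] (13 of 14).

Triangle areas on the boundary:
  f1: (p12, p1, p11) → 51.3445
  f2: (p9, p1, p11) → 76.2412
  f3: (p9, p4, p0) → 64.0885
  f4: (p8, p12, p11) → 43.6278
  f5: (p8, p9, p11) → 63.4470
  f6: (p8, p9, p4) → 44.4055
  f7: (p7, p6, p0) → 43.6062
  f8: (p7, p8, p0) → 58.1444
  f9: (p7, p8, p12) → 63.8126
  f10: (p5, p12, p1) → 46.7635
  f11: (p5, p6, p1) → 9.8663
  f12: (p5, p7, p12) → 47.7003
  f13: (p5, p7, p6) → 13.4010
  f14: (p13, p6, p1) → 44.9353
  f15: (p13, p6, p0) → 78.3082
  f16: (p10, p4, p0) → 39.6957
  f17: (p10, p8, p0) → 41.3841
  f18: (p10, p8, p4) → 3.9840
  f19: (p2, p9, p1) → 33.7967
  f20: (p2, p13, p1) → 24.5339
  f21: (p2, p9, p0) → 41.9541
  f22: (p2, p13, p0) → 45.4640
Σ area = 980.505

Euler characteristic 13−33+22 = 2 ✓

facets=22 area=980.505


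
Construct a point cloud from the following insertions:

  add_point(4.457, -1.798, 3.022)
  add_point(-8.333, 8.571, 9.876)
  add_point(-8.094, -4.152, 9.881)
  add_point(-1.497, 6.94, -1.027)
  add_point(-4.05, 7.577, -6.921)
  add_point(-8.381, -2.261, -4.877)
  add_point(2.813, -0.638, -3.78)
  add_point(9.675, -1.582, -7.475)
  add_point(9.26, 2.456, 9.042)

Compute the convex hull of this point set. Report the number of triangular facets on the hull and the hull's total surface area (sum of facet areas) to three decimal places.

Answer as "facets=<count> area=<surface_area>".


facets=12 area=974.715

8 of the 9 inputs are extreme points: [0, 1, 2, 3, 4, 5, 7, 8].

Per-facet area ½‖(b−a)×(c−a)‖:
  f1: (p2, p7, p5) → 134.7309
  f2: (p2, p1, p5) → 93.9085
  f3: (p8, p2, p1) → 111.3145
  f4: (p4, p7, p5) → 89.1073
  f5: (p4, p1, p5) → 92.5132
  f6: (p4, p8, p7) → 137.9901
  f7: (p0, p2, p7) → 49.5960
  f8: (p0, p8, p7) → 48.1031
  f9: (p0, p8, p2) → 62.0943
  f10: (p3, p8, p1) → 98.8386
  f11: (p3, p4, p1) → 35.0552
  f12: (p3, p4, p8) → 21.4631
Σ area = 974.715

Euler characteristic 8−18+12 = 2 ✓


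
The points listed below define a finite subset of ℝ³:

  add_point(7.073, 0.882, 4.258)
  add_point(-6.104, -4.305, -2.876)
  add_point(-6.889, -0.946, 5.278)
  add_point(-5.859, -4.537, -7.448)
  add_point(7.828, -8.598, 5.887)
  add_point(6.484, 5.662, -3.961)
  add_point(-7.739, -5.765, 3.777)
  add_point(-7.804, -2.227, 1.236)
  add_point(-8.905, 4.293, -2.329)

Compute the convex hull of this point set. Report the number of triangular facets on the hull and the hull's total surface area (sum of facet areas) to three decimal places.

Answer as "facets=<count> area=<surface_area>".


Points on the hull: [0, 2, 3, 4, 5, 6, 8] (7 of 9).

Triangle areas on the boundary:
  f1: (p3, p5, p8) → 79.8770
  f2: (p3, p5, p4) → 134.3507
  f3: (p6, p3, p8) → 55.0615
  f4: (p6, p3, p4) → 91.3600
  f5: (p0, p5, p8) → 73.7970
  f6: (p0, p5, p4) → 35.1766
  f7: (p2, p6, p4) → 40.8290
  f8: (p2, p0, p4) → 67.9780
  f9: (p2, p6, p8) → 23.4242
  f10: (p2, p0, p8) → 66.5166
Σ area = 668.371

Check V−E+F: 7 − 15 + 10 = 2.

facets=10 area=668.371


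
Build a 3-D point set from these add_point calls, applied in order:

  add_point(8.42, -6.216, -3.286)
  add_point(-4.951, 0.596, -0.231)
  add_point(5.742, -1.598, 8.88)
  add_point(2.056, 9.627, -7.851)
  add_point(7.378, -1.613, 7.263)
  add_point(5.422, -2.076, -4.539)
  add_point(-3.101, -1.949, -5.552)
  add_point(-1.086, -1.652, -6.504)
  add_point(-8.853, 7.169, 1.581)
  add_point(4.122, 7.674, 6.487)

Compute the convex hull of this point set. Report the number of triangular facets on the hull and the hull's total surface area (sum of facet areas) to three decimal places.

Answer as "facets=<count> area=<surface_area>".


facets=14 area=704.343

Points on the hull: [0, 1, 2, 3, 4, 6, 7, 8, 9] (9 of 10).

Area of each hull facet:
  f1: (p9, p3, p8) → 89.3306
  f2: (p9, p2, p8) → 65.9259
  f3: (p9, p3, p0) → 116.9780
  f4: (p6, p3, p8) → 77.7510
  f5: (p6, p2, p0) → 82.1891
  f6: (p4, p2, p0) → 9.3817
  f7: (p4, p9, p0) → 53.7927
  f8: (p4, p9, p2) → 11.1571
  f9: (p7, p3, p0) → 63.6601
  f10: (p7, p6, p0) → 9.9658
  f11: (p7, p6, p3) → 12.0615
  f12: (p1, p2, p8) → 52.2140
  f13: (p1, p6, p8) → 17.5359
  f14: (p1, p6, p2) → 42.3998
Σ area = 704.343

Euler: V−E+F = 9−21+14 = 2.
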